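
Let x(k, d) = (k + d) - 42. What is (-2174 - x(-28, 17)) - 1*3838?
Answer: -5959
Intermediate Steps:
x(k, d) = -42 + d + k (x(k, d) = (d + k) - 42 = -42 + d + k)
(-2174 - x(-28, 17)) - 1*3838 = (-2174 - (-42 + 17 - 28)) - 1*3838 = (-2174 - 1*(-53)) - 3838 = (-2174 + 53) - 3838 = -2121 - 3838 = -5959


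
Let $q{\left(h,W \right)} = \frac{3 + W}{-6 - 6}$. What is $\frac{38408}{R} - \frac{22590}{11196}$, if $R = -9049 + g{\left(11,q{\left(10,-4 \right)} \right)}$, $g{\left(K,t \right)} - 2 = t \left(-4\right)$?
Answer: $- \frac{52866269}{8441162} \approx -6.2629$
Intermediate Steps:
$q{\left(h,W \right)} = - \frac{1}{4} - \frac{W}{12}$ ($q{\left(h,W \right)} = \frac{3 + W}{-12} = \left(3 + W\right) \left(- \frac{1}{12}\right) = - \frac{1}{4} - \frac{W}{12}$)
$g{\left(K,t \right)} = 2 - 4 t$ ($g{\left(K,t \right)} = 2 + t \left(-4\right) = 2 - 4 t$)
$R = - \frac{27142}{3}$ ($R = -9049 + \left(2 - 4 \left(- \frac{1}{4} - - \frac{1}{3}\right)\right) = -9049 + \left(2 - 4 \left(- \frac{1}{4} + \frac{1}{3}\right)\right) = -9049 + \left(2 - \frac{1}{3}\right) = -9049 + \frac{5}{3} = - \frac{27142}{3} \approx -9047.3$)
$\frac{38408}{R} - \frac{22590}{11196} = \frac{38408}{- \frac{27142}{3}} - \frac{22590}{11196} = 38408 \left(- \frac{3}{27142}\right) - \frac{1255}{622} = - \frac{57612}{13571} - \frac{1255}{622} = - \frac{52866269}{8441162}$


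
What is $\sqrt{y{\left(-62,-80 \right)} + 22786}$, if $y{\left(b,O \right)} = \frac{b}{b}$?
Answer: $\sqrt{22787} \approx 150.95$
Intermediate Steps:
$y{\left(b,O \right)} = 1$
$\sqrt{y{\left(-62,-80 \right)} + 22786} = \sqrt{1 + 22786} = \sqrt{22787}$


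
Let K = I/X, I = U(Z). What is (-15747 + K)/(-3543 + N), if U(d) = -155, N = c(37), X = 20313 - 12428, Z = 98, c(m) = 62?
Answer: 24833050/5489537 ≈ 4.5237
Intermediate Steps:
X = 7885
N = 62
I = -155
K = -31/1577 (K = -155/7885 = -155*1/7885 = -31/1577 ≈ -0.019658)
(-15747 + K)/(-3543 + N) = (-15747 - 31/1577)/(-3543 + 62) = -24833050/1577/(-3481) = -24833050/1577*(-1/3481) = 24833050/5489537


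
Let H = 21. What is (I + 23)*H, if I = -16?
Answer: 147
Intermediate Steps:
(I + 23)*H = (-16 + 23)*21 = 7*21 = 147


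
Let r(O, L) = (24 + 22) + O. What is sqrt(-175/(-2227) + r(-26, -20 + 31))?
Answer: sqrt(99580305)/2227 ≈ 4.4809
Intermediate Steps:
r(O, L) = 46 + O
sqrt(-175/(-2227) + r(-26, -20 + 31)) = sqrt(-175/(-2227) + (46 - 26)) = sqrt(-175*(-1/2227) + 20) = sqrt(175/2227 + 20) = sqrt(44715/2227) = sqrt(99580305)/2227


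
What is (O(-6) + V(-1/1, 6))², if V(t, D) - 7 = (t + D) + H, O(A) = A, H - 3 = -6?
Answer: 9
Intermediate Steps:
H = -3 (H = 3 - 6 = -3)
V(t, D) = 4 + D + t (V(t, D) = 7 + ((t + D) - 3) = 7 + ((D + t) - 3) = 7 + (-3 + D + t) = 4 + D + t)
(O(-6) + V(-1/1, 6))² = (-6 + (4 + 6 - 1/1))² = (-6 + (4 + 6 - 1*1))² = (-6 + (4 + 6 - 1))² = (-6 + 9)² = 3² = 9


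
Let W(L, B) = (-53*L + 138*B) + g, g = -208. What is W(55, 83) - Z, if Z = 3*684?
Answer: 6279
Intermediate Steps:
W(L, B) = -208 - 53*L + 138*B (W(L, B) = (-53*L + 138*B) - 208 = -208 - 53*L + 138*B)
Z = 2052
W(55, 83) - Z = (-208 - 53*55 + 138*83) - 1*2052 = (-208 - 2915 + 11454) - 2052 = 8331 - 2052 = 6279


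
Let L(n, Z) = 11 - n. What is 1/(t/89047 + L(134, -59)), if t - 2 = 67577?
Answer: -89047/10885202 ≈ -0.0081806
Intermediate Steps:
t = 67579 (t = 2 + 67577 = 67579)
1/(t/89047 + L(134, -59)) = 1/(67579/89047 + (11 - 1*134)) = 1/(67579*(1/89047) + (11 - 134)) = 1/(67579/89047 - 123) = 1/(-10885202/89047) = -89047/10885202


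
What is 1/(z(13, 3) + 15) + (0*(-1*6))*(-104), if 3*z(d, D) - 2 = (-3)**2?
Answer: 3/56 ≈ 0.053571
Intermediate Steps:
z(d, D) = 11/3 (z(d, D) = 2/3 + (1/3)*(-3)**2 = 2/3 + (1/3)*9 = 2/3 + 3 = 11/3)
1/(z(13, 3) + 15) + (0*(-1*6))*(-104) = 1/(11/3 + 15) + (0*(-1*6))*(-104) = 1/(56/3) + (0*(-6))*(-104) = 3/56 + 0*(-104) = 3/56 + 0 = 3/56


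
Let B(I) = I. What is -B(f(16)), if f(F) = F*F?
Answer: -256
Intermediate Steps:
f(F) = F²
-B(f(16)) = -1*16² = -1*256 = -256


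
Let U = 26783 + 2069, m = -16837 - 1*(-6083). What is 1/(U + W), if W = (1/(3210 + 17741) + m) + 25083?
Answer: 20951/904685132 ≈ 2.3158e-5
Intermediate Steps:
m = -10754 (m = -16837 + 6083 = -10754)
U = 28852
W = 300206880/20951 (W = (1/(3210 + 17741) - 10754) + 25083 = (1/20951 - 10754) + 25083 = -225307053/20951 + 25083 = 300206880/20951 ≈ 14329.)
1/(U + W) = 1/(28852 + 300206880/20951) = 1/(904685132/20951) = 20951/904685132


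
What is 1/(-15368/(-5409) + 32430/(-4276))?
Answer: -11564442/54850151 ≈ -0.21084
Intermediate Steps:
1/(-15368/(-5409) + 32430/(-4276)) = 1/(-15368*(-1/5409) + 32430*(-1/4276)) = 1/(15368/5409 - 16215/2138) = 1/(-54850151/11564442) = -11564442/54850151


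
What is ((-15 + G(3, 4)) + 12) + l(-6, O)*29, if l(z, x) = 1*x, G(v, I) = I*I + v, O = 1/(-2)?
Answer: 3/2 ≈ 1.5000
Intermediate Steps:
O = -1/2 ≈ -0.50000
G(v, I) = v + I**2 (G(v, I) = I**2 + v = v + I**2)
l(z, x) = x
((-15 + G(3, 4)) + 12) + l(-6, O)*29 = ((-15 + (3 + 4**2)) + 12) - 1/2*29 = ((-15 + (3 + 16)) + 12) - 29/2 = ((-15 + 19) + 12) - 29/2 = (4 + 12) - 29/2 = 16 - 29/2 = 3/2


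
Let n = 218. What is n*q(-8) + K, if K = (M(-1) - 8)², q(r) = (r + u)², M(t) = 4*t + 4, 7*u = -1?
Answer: 711418/49 ≈ 14519.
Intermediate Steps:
u = -⅐ (u = (⅐)*(-1) = -⅐ ≈ -0.14286)
M(t) = 4 + 4*t
q(r) = (-⅐ + r)² (q(r) = (r - ⅐)² = (-⅐ + r)²)
K = 64 (K = ((4 + 4*(-1)) - 8)² = ((4 - 4) - 8)² = (0 - 8)² = (-8)² = 64)
n*q(-8) + K = 218*((-1 + 7*(-8))²/49) + 64 = 218*((-1 - 56)²/49) + 64 = 218*((1/49)*(-57)²) + 64 = 218*((1/49)*3249) + 64 = 218*(3249/49) + 64 = 708282/49 + 64 = 711418/49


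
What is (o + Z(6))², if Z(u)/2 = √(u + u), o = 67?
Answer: 4537 + 536*√3 ≈ 5465.4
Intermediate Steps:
Z(u) = 2*√2*√u (Z(u) = 2*√(u + u) = 2*√(2*u) = 2*(√2*√u) = 2*√2*√u)
(o + Z(6))² = (67 + 2*√2*√6)² = (67 + 4*√3)²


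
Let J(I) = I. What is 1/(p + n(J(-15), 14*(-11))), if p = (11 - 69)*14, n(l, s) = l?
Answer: -1/827 ≈ -0.0012092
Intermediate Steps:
p = -812 (p = -58*14 = -812)
1/(p + n(J(-15), 14*(-11))) = 1/(-812 - 15) = 1/(-827) = -1/827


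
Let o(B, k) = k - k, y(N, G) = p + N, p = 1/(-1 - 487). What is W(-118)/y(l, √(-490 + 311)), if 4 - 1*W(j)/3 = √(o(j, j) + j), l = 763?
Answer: 5856/372343 - 1464*I*√118/372343 ≈ 0.015727 - 0.042711*I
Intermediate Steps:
p = -1/488 (p = 1/(-488) = -1/488 ≈ -0.0020492)
y(N, G) = -1/488 + N
o(B, k) = 0
W(j) = 12 - 3*√j (W(j) = 12 - 3*√(0 + j) = 12 - 3*√j)
W(-118)/y(l, √(-490 + 311)) = (12 - 3*I*√118)/(-1/488 + 763) = (12 - 3*I*√118)/(372343/488) = (12 - 3*I*√118)*(488/372343) = 5856/372343 - 1464*I*√118/372343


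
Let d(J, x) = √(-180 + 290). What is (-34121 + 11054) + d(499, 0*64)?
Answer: -23067 + √110 ≈ -23057.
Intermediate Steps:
d(J, x) = √110
(-34121 + 11054) + d(499, 0*64) = (-34121 + 11054) + √110 = -23067 + √110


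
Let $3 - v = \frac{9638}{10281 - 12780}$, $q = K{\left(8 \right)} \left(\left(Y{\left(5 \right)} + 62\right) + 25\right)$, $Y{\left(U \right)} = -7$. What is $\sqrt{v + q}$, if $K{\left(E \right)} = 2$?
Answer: $\frac{5 \sqrt{850629}}{357} \approx 12.917$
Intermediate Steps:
$q = 160$ ($q = 2 \left(\left(-7 + 62\right) + 25\right) = 2 \left(55 + 25\right) = 2 \cdot 80 = 160$)
$v = \frac{17135}{2499}$ ($v = 3 - \frac{9638}{10281 - 12780} = 3 - \frac{9638}{-2499} = 3 - 9638 \left(- \frac{1}{2499}\right) = 3 - - \frac{9638}{2499} = 3 + \frac{9638}{2499} = \frac{17135}{2499} \approx 6.8567$)
$\sqrt{v + q} = \sqrt{\frac{17135}{2499} + 160} = \sqrt{\frac{416975}{2499}} = \frac{5 \sqrt{850629}}{357}$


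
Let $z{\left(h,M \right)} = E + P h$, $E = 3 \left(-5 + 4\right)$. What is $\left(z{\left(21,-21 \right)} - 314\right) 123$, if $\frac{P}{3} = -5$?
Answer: $-77736$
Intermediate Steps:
$P = -15$ ($P = 3 \left(-5\right) = -15$)
$E = -3$ ($E = 3 \left(-1\right) = -3$)
$z{\left(h,M \right)} = -3 - 15 h$
$\left(z{\left(21,-21 \right)} - 314\right) 123 = \left(\left(-3 - 315\right) - 314\right) 123 = \left(-318 - 314\right) 123 = \left(-632\right) 123 = -77736$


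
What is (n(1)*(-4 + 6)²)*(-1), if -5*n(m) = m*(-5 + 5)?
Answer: 0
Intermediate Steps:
n(m) = 0 (n(m) = -m*(-5 + 5)/5 = -m*0/5 = -⅕*0 = 0)
(n(1)*(-4 + 6)²)*(-1) = (0*(-4 + 6)²)*(-1) = (0*2²)*(-1) = (0*4)*(-1) = 0*(-1) = 0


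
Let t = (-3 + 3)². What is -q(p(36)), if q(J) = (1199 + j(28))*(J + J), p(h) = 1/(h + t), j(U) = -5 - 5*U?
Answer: -527/9 ≈ -58.556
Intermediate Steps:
t = 0 (t = 0² = 0)
p(h) = 1/h (p(h) = 1/(h + 0) = 1/h)
q(J) = 2108*J (q(J) = (1199 + (-5 - 5*28))*(J + J) = (1199 + (-5 - 140))*(2*J) = (1199 - 145)*(2*J) = 1054*(2*J) = 2108*J)
-q(p(36)) = -2108/36 = -1*527/9 = -527/9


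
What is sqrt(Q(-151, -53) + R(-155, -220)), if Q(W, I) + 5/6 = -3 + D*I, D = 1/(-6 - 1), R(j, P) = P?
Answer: I*sqrt(381486)/42 ≈ 14.706*I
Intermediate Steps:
D = -1/7 (D = 1/(-7) = -1/7 ≈ -0.14286)
Q(W, I) = -23/6 - I/7 (Q(W, I) = -5/6 + (-3 - I/7) = -23/6 - I/7)
sqrt(Q(-151, -53) + R(-155, -220)) = sqrt((-23/6 - 1/7*(-53)) - 220) = sqrt((-23/6 + 53/7) - 220) = sqrt(157/42 - 220) = sqrt(-9083/42) = I*sqrt(381486)/42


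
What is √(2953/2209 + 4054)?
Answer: √8958239/47 ≈ 63.682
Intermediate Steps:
√(2953/2209 + 4054) = √(8958239/2209) = √8958239/47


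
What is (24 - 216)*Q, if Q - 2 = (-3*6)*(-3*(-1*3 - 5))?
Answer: 82560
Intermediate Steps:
Q = -430 (Q = 2 + (-3*6)*(-3*(-1*3 - 5)) = 2 - (-54)*(-3 - 5) = 2 - (-54)*(-8) = 2 - 18*24 = 2 - 432 = -430)
(24 - 216)*Q = (24 - 216)*(-430) = -192*(-430) = 82560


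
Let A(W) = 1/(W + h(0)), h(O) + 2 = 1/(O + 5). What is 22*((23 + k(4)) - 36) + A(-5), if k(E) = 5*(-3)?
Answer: -20949/34 ≈ -616.15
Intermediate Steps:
h(O) = -2 + 1/(5 + O) (h(O) = -2 + 1/(O + 5) = -2 + 1/(5 + O))
k(E) = -15
A(W) = 1/(-9/5 + W) (A(W) = 1/(W + (-9 - 2*0)/(5 + 0)) = 1/(W + (-9 + 0)/5) = 1/(W + (⅕)*(-9)) = 1/(W - 9/5) = 1/(-9/5 + W))
22*((23 + k(4)) - 36) + A(-5) = 22*((23 - 15) - 36) + 5/(-9 + 5*(-5)) = 22*(8 - 36) + 5/(-9 - 25) = 22*(-28) + 5/(-34) = -616 + 5*(-1/34) = -616 - 5/34 = -20949/34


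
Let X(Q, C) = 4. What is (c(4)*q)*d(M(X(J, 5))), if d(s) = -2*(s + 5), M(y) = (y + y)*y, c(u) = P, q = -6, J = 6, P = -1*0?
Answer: 0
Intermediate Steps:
P = 0
c(u) = 0
M(y) = 2*y**2 (M(y) = (2*y)*y = 2*y**2)
d(s) = -10 - 2*s (d(s) = -2*(5 + s) = -10 - 2*s)
(c(4)*q)*d(M(X(J, 5))) = (0*(-6))*(-10 - 4*4**2) = 0*(-10 - 4*16) = 0*(-10 - 2*32) = 0*(-10 - 64) = 0*(-74) = 0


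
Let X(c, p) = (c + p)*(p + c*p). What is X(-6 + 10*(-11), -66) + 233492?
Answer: -1147888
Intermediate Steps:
X(-6 + 10*(-11), -66) + 233492 = -66*((-6 + 10*(-11)) - 66 + (-6 + 10*(-11))² + (-6 + 10*(-11))*(-66)) + 233492 = -66*((-6 - 110) - 66 + (-6 - 110)² + (-6 - 110)*(-66)) + 233492 = -66*(-116 - 66 + (-116)² - 116*(-66)) + 233492 = -66*(-116 - 66 + 13456 + 7656) + 233492 = -66*20930 + 233492 = -1381380 + 233492 = -1147888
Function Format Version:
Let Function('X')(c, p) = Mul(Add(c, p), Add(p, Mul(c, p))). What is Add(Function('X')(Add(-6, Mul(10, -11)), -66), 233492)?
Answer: -1147888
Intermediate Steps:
Add(Function('X')(Add(-6, Mul(10, -11)), -66), 233492) = Add(Mul(-66, Add(Add(-6, Mul(10, -11)), -66, Pow(Add(-6, Mul(10, -11)), 2), Mul(Add(-6, Mul(10, -11)), -66))), 233492) = Add(Mul(-66, Add(Add(-6, -110), -66, Pow(Add(-6, -110), 2), Mul(Add(-6, -110), -66))), 233492) = Add(Mul(-66, Add(-116, -66, Pow(-116, 2), Mul(-116, -66))), 233492) = Add(Mul(-66, Add(-116, -66, 13456, 7656)), 233492) = Add(Mul(-66, 20930), 233492) = Add(-1381380, 233492) = -1147888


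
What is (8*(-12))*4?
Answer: -384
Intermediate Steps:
(8*(-12))*4 = -96*4 = -384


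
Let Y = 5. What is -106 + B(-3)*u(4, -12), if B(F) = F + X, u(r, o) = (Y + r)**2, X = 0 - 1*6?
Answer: -835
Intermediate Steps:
X = -6 (X = 0 - 6 = -6)
u(r, o) = (5 + r)**2
B(F) = -6 + F (B(F) = F - 6 = -6 + F)
-106 + B(-3)*u(4, -12) = -106 + (-6 - 3)*(5 + 4)**2 = -106 - 9*9**2 = -106 - 9*81 = -106 - 729 = -835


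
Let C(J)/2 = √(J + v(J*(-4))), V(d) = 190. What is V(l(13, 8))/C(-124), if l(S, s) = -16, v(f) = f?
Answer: 95*√93/186 ≈ 4.9255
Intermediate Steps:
C(J) = 2*√3*√(-J) (C(J) = 2*√(J + J*(-4)) = 2*√(J - 4*J) = 2*√(-3*J) = 2*(√3*√(-J)) = 2*√3*√(-J))
V(l(13, 8))/C(-124) = 190/((2*√3*√(-1*(-124)))) = 190/((2*√3*√124)) = 190/((2*√3*(2*√31))) = 190/((4*√93)) = 190*(√93/372) = 95*√93/186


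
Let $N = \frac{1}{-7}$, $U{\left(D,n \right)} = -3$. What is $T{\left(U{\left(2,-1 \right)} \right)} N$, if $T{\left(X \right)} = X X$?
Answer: $- \frac{9}{7} \approx -1.2857$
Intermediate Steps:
$T{\left(X \right)} = X^{2}$
$N = - \frac{1}{7} \approx -0.14286$
$T{\left(U{\left(2,-1 \right)} \right)} N = \left(-3\right)^{2} \left(- \frac{1}{7}\right) = 9 \left(- \frac{1}{7}\right) = - \frac{9}{7}$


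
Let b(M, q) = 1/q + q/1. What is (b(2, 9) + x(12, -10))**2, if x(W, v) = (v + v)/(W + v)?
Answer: 64/81 ≈ 0.79012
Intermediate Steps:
b(M, q) = q + 1/q (b(M, q) = 1/q + q*1 = 1/q + q = q + 1/q)
x(W, v) = 2*v/(W + v) (x(W, v) = (2*v)/(W + v) = 2*v/(W + v))
(b(2, 9) + x(12, -10))**2 = ((9 + 1/9) + 2*(-10)/(12 - 10))**2 = ((9 + 1/9) + 2*(-10)/2)**2 = (82/9 + 2*(-10)*(1/2))**2 = (82/9 - 10)**2 = (-8/9)**2 = 64/81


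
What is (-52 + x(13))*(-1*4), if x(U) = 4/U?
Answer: 2688/13 ≈ 206.77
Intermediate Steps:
(-52 + x(13))*(-1*4) = (-52 + 4/13)*(-1*4) = (-52 + 4*(1/13))*(-4) = (-52 + 4/13)*(-4) = -672/13*(-4) = 2688/13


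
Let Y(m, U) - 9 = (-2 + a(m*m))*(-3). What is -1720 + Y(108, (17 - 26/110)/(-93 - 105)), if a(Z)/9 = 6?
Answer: -1867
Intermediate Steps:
a(Z) = 54 (a(Z) = 9*6 = 54)
Y(m, U) = -147 (Y(m, U) = 9 + (-2 + 54)*(-3) = 9 + 52*(-3) = 9 - 156 = -147)
-1720 + Y(108, (17 - 26/110)/(-93 - 105)) = -1720 - 147 = -1867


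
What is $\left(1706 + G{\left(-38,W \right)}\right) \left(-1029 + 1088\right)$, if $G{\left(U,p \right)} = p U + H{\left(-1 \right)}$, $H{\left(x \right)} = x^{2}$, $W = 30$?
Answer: $33453$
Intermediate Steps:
$G{\left(U,p \right)} = 1 + U p$ ($G{\left(U,p \right)} = p U + \left(-1\right)^{2} = U p + 1 = 1 + U p$)
$\left(1706 + G{\left(-38,W \right)}\right) \left(-1029 + 1088\right) = \left(1706 + \left(1 - 1140\right)\right) \left(-1029 + 1088\right) = \left(1706 + \left(1 - 1140\right)\right) 59 = \left(1706 - 1139\right) 59 = 567 \cdot 59 = 33453$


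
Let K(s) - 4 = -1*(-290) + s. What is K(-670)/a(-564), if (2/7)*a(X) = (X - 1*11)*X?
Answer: -4/12075 ≈ -0.00033126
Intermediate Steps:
a(X) = 7*X*(-11 + X)/2 (a(X) = 7*((X - 1*11)*X)/2 = 7*((X - 11)*X)/2 = 7*((-11 + X)*X)/2 = 7*(X*(-11 + X))/2 = 7*X*(-11 + X)/2)
K(s) = 294 + s (K(s) = 4 + (-1*(-290) + s) = 4 + (290 + s) = 294 + s)
K(-670)/a(-564) = (294 - 670)/(((7/2)*(-564)*(-11 - 564))) = -376/((7/2)*(-564)*(-575)) = -376/1135050 = -376*1/1135050 = -4/12075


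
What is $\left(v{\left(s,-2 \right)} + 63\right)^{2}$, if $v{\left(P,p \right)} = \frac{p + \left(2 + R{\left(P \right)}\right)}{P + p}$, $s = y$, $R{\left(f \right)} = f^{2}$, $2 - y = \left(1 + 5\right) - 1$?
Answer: $\frac{93636}{25} \approx 3745.4$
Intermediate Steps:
$y = -3$ ($y = 2 - \left(\left(1 + 5\right) - 1\right) = 2 - \left(6 - 1\right) = 2 - 5 = -3$)
$s = -3$
$v{\left(P,p \right)} = \frac{2 + p + P^{2}}{P + p}$ ($v{\left(P,p \right)} = \frac{p + \left(2 + P^{2}\right)}{P + p} = \frac{2 + p + P^{2}}{P + p}$)
$\left(v{\left(s,-2 \right)} + 63\right)^{2} = \left(\frac{2 - 2 + \left(-3\right)^{2}}{-3 - 2} + 63\right)^{2} = \left(\frac{2 - 2 + 9}{-5} + 63\right)^{2} = \left(\left(- \frac{1}{5}\right) 9 + 63\right)^{2} = \left(- \frac{9}{5} + 63\right)^{2} = \left(\frac{306}{5}\right)^{2} = \frac{93636}{25}$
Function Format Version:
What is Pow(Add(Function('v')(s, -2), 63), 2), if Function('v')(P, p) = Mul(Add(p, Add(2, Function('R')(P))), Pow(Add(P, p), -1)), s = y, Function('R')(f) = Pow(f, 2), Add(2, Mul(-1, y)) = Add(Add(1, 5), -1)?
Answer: Rational(93636, 25) ≈ 3745.4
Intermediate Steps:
y = -3 (y = Add(2, Mul(-1, Add(Add(1, 5), -1))) = Add(2, Mul(-1, Add(6, -1))) = Add(2, Mul(-1, 5)) = Add(2, -5) = -3)
s = -3
Function('v')(P, p) = Mul(Pow(Add(P, p), -1), Add(2, p, Pow(P, 2))) (Function('v')(P, p) = Mul(Add(p, Add(2, Pow(P, 2))), Pow(Add(P, p), -1)) = Mul(Add(2, p, Pow(P, 2)), Pow(Add(P, p), -1)) = Mul(Pow(Add(P, p), -1), Add(2, p, Pow(P, 2))))
Pow(Add(Function('v')(s, -2), 63), 2) = Pow(Add(Mul(Pow(Add(-3, -2), -1), Add(2, -2, Pow(-3, 2))), 63), 2) = Pow(Add(Mul(Pow(-5, -1), Add(2, -2, 9)), 63), 2) = Pow(Add(Mul(Rational(-1, 5), 9), 63), 2) = Pow(Add(Rational(-9, 5), 63), 2) = Pow(Rational(306, 5), 2) = Rational(93636, 25)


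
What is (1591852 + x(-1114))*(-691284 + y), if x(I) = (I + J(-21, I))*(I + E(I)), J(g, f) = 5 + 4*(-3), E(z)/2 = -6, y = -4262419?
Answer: -14138353824894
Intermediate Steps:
E(z) = -12 (E(z) = 2*(-6) = -12)
J(g, f) = -7 (J(g, f) = 5 - 12 = -7)
x(I) = (-12 + I)*(-7 + I) (x(I) = (I - 7)*(I - 12) = (-7 + I)*(-12 + I) = (-12 + I)*(-7 + I))
(1591852 + x(-1114))*(-691284 + y) = (1591852 + (84 + (-1114)² - 19*(-1114)))*(-691284 - 4262419) = (1591852 + (84 + 1240996 + 21166))*(-4953703) = (1591852 + 1262246)*(-4953703) = 2854098*(-4953703) = -14138353824894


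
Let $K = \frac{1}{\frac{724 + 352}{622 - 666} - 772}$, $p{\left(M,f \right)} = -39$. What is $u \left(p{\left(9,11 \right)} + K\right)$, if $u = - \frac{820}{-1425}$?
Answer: $- \frac{11207432}{499377} \approx -22.443$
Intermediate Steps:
$u = \frac{164}{285}$ ($u = \left(-820\right) \left(- \frac{1}{1425}\right) = \frac{164}{285} \approx 0.57544$)
$K = - \frac{11}{8761}$ ($K = \frac{1}{\frac{1076}{-44} - 772} = \frac{1}{1076 \left(- \frac{1}{44}\right) - 772} = \frac{1}{- \frac{269}{11} - 772} = \frac{1}{- \frac{8761}{11}} = - \frac{11}{8761} \approx -0.0012556$)
$u \left(p{\left(9,11 \right)} + K\right) = \frac{164 \left(-39 - \frac{11}{8761}\right)}{285} = \frac{164}{285} \left(- \frac{341690}{8761}\right) = - \frac{11207432}{499377}$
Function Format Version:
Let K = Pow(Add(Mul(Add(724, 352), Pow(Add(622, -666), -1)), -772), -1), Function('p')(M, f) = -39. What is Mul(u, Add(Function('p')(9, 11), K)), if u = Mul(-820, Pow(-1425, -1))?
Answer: Rational(-11207432, 499377) ≈ -22.443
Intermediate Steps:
u = Rational(164, 285) (u = Mul(-820, Rational(-1, 1425)) = Rational(164, 285) ≈ 0.57544)
K = Rational(-11, 8761) (K = Pow(Add(Mul(1076, Pow(-44, -1)), -772), -1) = Pow(Add(Mul(1076, Rational(-1, 44)), -772), -1) = Pow(Add(Rational(-269, 11), -772), -1) = Pow(Rational(-8761, 11), -1) = Rational(-11, 8761) ≈ -0.0012556)
Mul(u, Add(Function('p')(9, 11), K)) = Mul(Rational(164, 285), Add(-39, Rational(-11, 8761))) = Mul(Rational(164, 285), Rational(-341690, 8761)) = Rational(-11207432, 499377)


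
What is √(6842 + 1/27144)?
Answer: √140032313746/4524 ≈ 82.716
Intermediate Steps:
√(6842 + 1/27144) = √(185719249/27144) = √140032313746/4524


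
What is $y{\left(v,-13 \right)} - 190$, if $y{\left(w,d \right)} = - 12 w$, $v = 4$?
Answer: $-238$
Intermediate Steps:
$y{\left(v,-13 \right)} - 190 = \left(-12\right) 4 - 190 = -48 - 190 = -238$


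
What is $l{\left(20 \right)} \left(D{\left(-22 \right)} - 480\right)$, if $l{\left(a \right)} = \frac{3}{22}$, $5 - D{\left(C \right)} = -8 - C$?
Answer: $- \frac{1467}{22} \approx -66.682$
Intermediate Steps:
$D{\left(C \right)} = 13 + C$ ($D{\left(C \right)} = 5 - \left(-8 - C\right) = 5 + \left(8 + C\right) = 13 + C$)
$l{\left(a \right)} = \frac{3}{22}$ ($l{\left(a \right)} = 3 \cdot \frac{1}{22} = \frac{3}{22}$)
$l{\left(20 \right)} \left(D{\left(-22 \right)} - 480\right) = \frac{3 \left(\left(13 - 22\right) - 480\right)}{22} = \frac{3 \left(-9 - 480\right)}{22} = \frac{3}{22} \left(-489\right) = - \frac{1467}{22}$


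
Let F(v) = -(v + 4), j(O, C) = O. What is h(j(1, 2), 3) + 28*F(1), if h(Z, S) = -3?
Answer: -143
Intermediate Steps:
F(v) = -4 - v (F(v) = -(4 + v) = -4 - v)
h(j(1, 2), 3) + 28*F(1) = -3 + 28*(-4 - 1*1) = -3 + 28*(-4 - 1) = -3 + 28*(-5) = -3 - 140 = -143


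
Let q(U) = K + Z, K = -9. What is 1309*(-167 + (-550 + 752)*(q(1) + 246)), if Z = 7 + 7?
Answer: 66150315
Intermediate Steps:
Z = 14
q(U) = 5 (q(U) = -9 + 14 = 5)
1309*(-167 + (-550 + 752)*(q(1) + 246)) = 1309*(-167 + (-550 + 752)*(5 + 246)) = 1309*(-167 + 202*251) = 1309*(-167 + 50702) = 1309*50535 = 66150315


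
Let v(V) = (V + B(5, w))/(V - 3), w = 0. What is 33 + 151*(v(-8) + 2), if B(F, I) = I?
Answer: 4893/11 ≈ 444.82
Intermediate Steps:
v(V) = V/(-3 + V) (v(V) = (V + 0)/(V - 3) = V/(-3 + V))
33 + 151*(v(-8) + 2) = 33 + 151*(-8/(-3 - 8) + 2) = 33 + 151*(-8/(-11) + 2) = 33 + 151*(-8*(-1/11) + 2) = 33 + 151*(8/11 + 2) = 33 + 151*(30/11) = 33 + 4530/11 = 4893/11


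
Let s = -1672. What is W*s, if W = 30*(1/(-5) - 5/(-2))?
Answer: -115368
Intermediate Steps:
W = 69 (W = 30*(1*(-1/5) - 5*(-1/2)) = 30*(-1/5 + 5/2) = 30*(23/10) = 69)
W*s = 69*(-1672) = -115368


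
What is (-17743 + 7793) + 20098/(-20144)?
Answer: -100226449/10072 ≈ -9951.0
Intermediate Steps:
(-17743 + 7793) + 20098/(-20144) = -9950 + 20098*(-1/20144) = -9950 - 10049/10072 = -100226449/10072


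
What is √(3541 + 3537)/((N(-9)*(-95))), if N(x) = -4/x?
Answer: -9*√7078/380 ≈ -1.9926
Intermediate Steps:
√(3541 + 3537)/((N(-9)*(-95))) = √(3541 + 3537)/((-4/(-9)*(-95))) = √7078/((-4*(-⅑)*(-95))) = √7078/(((4/9)*(-95))) = √7078/(-380/9) = √7078*(-9/380) = -9*√7078/380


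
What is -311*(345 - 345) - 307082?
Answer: -307082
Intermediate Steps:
-311*(345 - 345) - 307082 = -311*0 - 307082 = 0 - 307082 = -307082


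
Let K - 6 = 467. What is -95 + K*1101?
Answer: 520678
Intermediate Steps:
K = 473 (K = 6 + 467 = 473)
-95 + K*1101 = -95 + 473*1101 = -95 + 520773 = 520678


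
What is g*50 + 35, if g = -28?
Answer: -1365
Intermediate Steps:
g*50 + 35 = -28*50 + 35 = -1400 + 35 = -1365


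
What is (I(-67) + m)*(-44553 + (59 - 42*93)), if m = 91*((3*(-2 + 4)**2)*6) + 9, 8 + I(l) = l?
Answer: -313922400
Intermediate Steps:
I(l) = -8 + l
m = 6561 (m = 91*((3*2**2)*6) + 9 = 91*((3*4)*6) + 9 = 91*(12*6) + 9 = 91*72 + 9 = 6552 + 9 = 6561)
(I(-67) + m)*(-44553 + (59 - 42*93)) = ((-8 - 67) + 6561)*(-44553 + (59 - 42*93)) = (-75 + 6561)*(-44553 + (59 - 3906)) = 6486*(-44553 - 3847) = 6486*(-48400) = -313922400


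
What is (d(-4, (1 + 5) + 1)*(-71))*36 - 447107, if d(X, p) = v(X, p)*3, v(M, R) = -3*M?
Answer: -539123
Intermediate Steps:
d(X, p) = -9*X (d(X, p) = -3*X*3 = -9*X)
(d(-4, (1 + 5) + 1)*(-71))*36 - 447107 = (-9*(-4)*(-71))*36 - 447107 = (36*(-71))*36 - 447107 = -2556*36 - 447107 = -92016 - 447107 = -539123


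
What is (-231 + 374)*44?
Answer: 6292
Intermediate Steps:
(-231 + 374)*44 = 143*44 = 6292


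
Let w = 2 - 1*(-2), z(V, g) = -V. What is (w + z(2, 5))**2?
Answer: 4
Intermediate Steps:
w = 4 (w = 2 + 2 = 4)
(w + z(2, 5))**2 = (4 - 1*2)**2 = (4 - 2)**2 = 2**2 = 4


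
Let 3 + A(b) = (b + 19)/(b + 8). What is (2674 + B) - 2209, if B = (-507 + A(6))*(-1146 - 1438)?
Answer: 9195835/7 ≈ 1.3137e+6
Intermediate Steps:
A(b) = -3 + (19 + b)/(8 + b) (A(b) = -3 + (b + 19)/(b + 8) = -3 + (19 + b)/(8 + b))
B = 9192580/7 (B = (-507 + (-5 - 2*6)/(8 + 6))*(-1146 - 1438) = (-507 + (-5 - 12)/14)*(-2584) = (-507 + (1/14)*(-17))*(-2584) = (-507 - 17/14)*(-2584) = -7115/14*(-2584) = 9192580/7 ≈ 1.3132e+6)
(2674 + B) - 2209 = (2674 + 9192580/7) - 2209 = 9211298/7 - 2209 = 9195835/7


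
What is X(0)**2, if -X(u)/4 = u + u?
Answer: 0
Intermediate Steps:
X(u) = -8*u (X(u) = -4*(u + u) = -8*u)
X(0)**2 = (-8*0)**2 = 0**2 = 0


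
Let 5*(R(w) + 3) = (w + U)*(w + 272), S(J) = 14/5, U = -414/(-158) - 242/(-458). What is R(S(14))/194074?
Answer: 3198879/1916480750 ≈ 0.0016691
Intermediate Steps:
U = 56962/18091 (U = -414*(-1/158) - 242*(-1/458) = 207/79 + 121/229 = 56962/18091 ≈ 3.1486)
S(J) = 14/5 (S(J) = 14*(⅕) = 14/5)
R(w) = -3 + (272 + w)*(56962/18091 + w)/5 (R(w) = -3 + ((w + 56962/18091)*(w + 272))/5 = -3 + ((56962/18091 + w)*(272 + w))/5 = -3 + ((272 + w)*(56962/18091 + w))/5 = -3 + (272 + w)*(56962/18091 + w)/5)
R(S(14))/194074 = (15222299/90455 + (14/5)²/5 + (4977714/90455)*(14/5))/194074 = (15222299/90455 + (⅕)*(196/25) + 69687996/452275)*(1/194074) = (15222299/90455 + 196/125 + 69687996/452275)*(1/194074) = (3198879/9875)*(1/194074) = 3198879/1916480750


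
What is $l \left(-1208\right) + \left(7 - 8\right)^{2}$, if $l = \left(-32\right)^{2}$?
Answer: $-1236991$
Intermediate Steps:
$l = 1024$
$l \left(-1208\right) + \left(7 - 8\right)^{2} = 1024 \left(-1208\right) + \left(7 - 8\right)^{2} = -1236992 + \left(-1\right)^{2} = -1236992 + 1 = -1236991$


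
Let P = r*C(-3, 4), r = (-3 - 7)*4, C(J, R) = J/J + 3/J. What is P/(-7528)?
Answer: 0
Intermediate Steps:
C(J, R) = 1 + 3/J
r = -40 (r = -10*4 = -40)
P = 0 (P = -40*(3 - 3)/(-3) = -(-40)*0/3 = -40*0 = 0)
P/(-7528) = 0/(-7528) = 0*(-1/7528) = 0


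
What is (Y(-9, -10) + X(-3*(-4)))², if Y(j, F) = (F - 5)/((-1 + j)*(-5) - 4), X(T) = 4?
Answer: 28561/2116 ≈ 13.498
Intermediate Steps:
Y(j, F) = (-5 + F)/(1 - 5*j) (Y(j, F) = (-5 + F)/((5 - 5*j) - 4) = (-5 + F)/(1 - 5*j))
(Y(-9, -10) + X(-3*(-4)))² = ((5 - 1*(-10))/(-1 + 5*(-9)) + 4)² = ((5 + 10)/(-1 - 45) + 4)² = (15/(-46) + 4)² = (-1/46*15 + 4)² = (-15/46 + 4)² = (169/46)² = 28561/2116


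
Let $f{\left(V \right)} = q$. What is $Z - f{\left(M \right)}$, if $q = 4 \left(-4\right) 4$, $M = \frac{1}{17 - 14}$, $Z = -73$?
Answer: $-9$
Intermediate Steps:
$M = \frac{1}{3} \approx 0.33333$
$q = -64$ ($q = \left(-16\right) 4 = -64$)
$f{\left(V \right)} = -64$
$Z - f{\left(M \right)} = -73 - -64 = -73 + 64 = -9$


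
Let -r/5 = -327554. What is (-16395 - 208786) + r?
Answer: 1412589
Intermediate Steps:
r = 1637770 (r = -5*(-327554) = 1637770)
(-16395 - 208786) + r = (-16395 - 208786) + 1637770 = -225181 + 1637770 = 1412589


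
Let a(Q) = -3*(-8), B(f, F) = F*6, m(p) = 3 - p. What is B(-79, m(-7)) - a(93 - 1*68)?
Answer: 36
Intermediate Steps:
B(f, F) = 6*F
a(Q) = 24
B(-79, m(-7)) - a(93 - 1*68) = 6*(3 - 1*(-7)) - 1*24 = 6*(3 + 7) - 24 = 6*10 - 24 = 60 - 24 = 36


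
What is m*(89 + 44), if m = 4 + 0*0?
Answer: 532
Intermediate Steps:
m = 4 (m = 4 + 0 = 4)
m*(89 + 44) = 4*(89 + 44) = 4*133 = 532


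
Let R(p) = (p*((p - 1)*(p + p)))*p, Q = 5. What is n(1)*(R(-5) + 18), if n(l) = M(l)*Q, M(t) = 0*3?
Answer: 0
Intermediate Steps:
M(t) = 0
n(l) = 0 (n(l) = 0*5 = 0)
R(p) = 2*p**3*(-1 + p) (R(p) = (p*((-1 + p)*(2*p)))*p = (p*(2*p*(-1 + p)))*p = (2*p**2*(-1 + p))*p = 2*p**3*(-1 + p))
n(1)*(R(-5) + 18) = 0*(2*(-5)**3*(-1 - 5) + 18) = 0*(2*(-125)*(-6) + 18) = 0*(1500 + 18) = 0*1518 = 0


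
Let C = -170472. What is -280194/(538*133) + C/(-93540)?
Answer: -583808053/278881715 ≈ -2.0934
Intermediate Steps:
-280194/(538*133) + C/(-93540) = -280194/(538*133) - 170472/(-93540) = -280194/71554 - 170472*(-1/93540) = -280194*1/71554 + 14206/7795 = -140097/35777 + 14206/7795 = -583808053/278881715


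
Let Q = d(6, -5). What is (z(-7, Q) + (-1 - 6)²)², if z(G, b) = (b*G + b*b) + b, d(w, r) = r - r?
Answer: 2401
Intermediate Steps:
d(w, r) = 0
Q = 0
z(G, b) = b + b² + G*b (z(G, b) = (G*b + b²) + b = (b² + G*b) + b = b + b² + G*b)
(z(-7, Q) + (-1 - 6)²)² = (0*(1 - 7 + 0) + (-1 - 6)²)² = (0*(-6) + (-7)²)² = (0 + 49)² = 49² = 2401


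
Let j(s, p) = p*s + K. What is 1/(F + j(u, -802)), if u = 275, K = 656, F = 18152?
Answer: -1/201742 ≈ -4.9568e-6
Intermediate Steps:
j(s, p) = 656 + p*s (j(s, p) = p*s + 656 = 656 + p*s)
1/(F + j(u, -802)) = 1/(18152 + (656 - 802*275)) = 1/(18152 + (656 - 220550)) = 1/(18152 - 219894) = 1/(-201742) = -1/201742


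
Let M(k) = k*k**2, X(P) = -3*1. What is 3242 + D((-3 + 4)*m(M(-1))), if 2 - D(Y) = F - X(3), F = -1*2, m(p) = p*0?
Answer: 3243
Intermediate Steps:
X(P) = -3
M(k) = k**3
m(p) = 0
F = -2
D(Y) = 1 (D(Y) = 2 - (-2 - 1*(-3)) = 2 - (-2 + 3) = 2 - 1*1 = 2 - 1 = 1)
3242 + D((-3 + 4)*m(M(-1))) = 3242 + 1 = 3243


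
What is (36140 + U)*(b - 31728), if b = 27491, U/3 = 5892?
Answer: -228018392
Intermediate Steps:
U = 17676 (U = 3*5892 = 17676)
(36140 + U)*(b - 31728) = (36140 + 17676)*(27491 - 31728) = 53816*(-4237) = -228018392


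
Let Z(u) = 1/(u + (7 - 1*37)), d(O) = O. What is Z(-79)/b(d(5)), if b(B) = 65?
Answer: -1/7085 ≈ -0.00014114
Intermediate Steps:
Z(u) = 1/(-30 + u) (Z(u) = 1/(u + (7 - 37)) = 1/(u - 30) = 1/(-30 + u))
Z(-79)/b(d(5)) = 1/(-30 - 79*65) = (1/65)/(-109) = -1/109*1/65 = -1/7085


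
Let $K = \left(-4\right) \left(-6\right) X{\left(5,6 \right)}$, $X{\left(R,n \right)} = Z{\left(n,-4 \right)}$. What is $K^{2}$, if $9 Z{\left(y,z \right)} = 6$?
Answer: $256$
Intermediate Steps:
$Z{\left(y,z \right)} = \frac{2}{3}$ ($Z{\left(y,z \right)} = \frac{1}{9} \cdot 6 = \frac{2}{3}$)
$X{\left(R,n \right)} = \frac{2}{3}$
$K = 16$ ($K = \left(-4\right) \left(-6\right) \frac{2}{3} = 24 \cdot \frac{2}{3} = 16$)
$K^{2} = 16^{2} = 256$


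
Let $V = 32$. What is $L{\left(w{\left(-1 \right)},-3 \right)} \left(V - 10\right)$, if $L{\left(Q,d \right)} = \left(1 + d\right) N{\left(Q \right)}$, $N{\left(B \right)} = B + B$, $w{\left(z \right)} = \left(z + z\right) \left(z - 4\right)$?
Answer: $-880$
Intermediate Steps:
$w{\left(z \right)} = 2 z \left(-4 + z\right)$
$N{\left(B \right)} = 2 B$
$L{\left(Q,d \right)} = 2 Q \left(1 + d\right)$ ($L{\left(Q,d \right)} = \left(1 + d\right) 2 Q = 2 Q \left(1 + d\right)$)
$L{\left(w{\left(-1 \right)},-3 \right)} \left(V - 10\right) = 2 \cdot 2 \left(-1\right) \left(-4 - 1\right) \left(1 - 3\right) \left(32 - 10\right) = 2 \cdot 2 \left(-1\right) \left(-5\right) \left(-2\right) 22 = 2 \cdot 10 \left(-2\right) 22 = \left(-40\right) 22 = -880$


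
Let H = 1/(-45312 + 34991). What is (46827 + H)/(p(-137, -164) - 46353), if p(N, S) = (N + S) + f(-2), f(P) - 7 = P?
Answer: -483301466/481464329 ≈ -1.0038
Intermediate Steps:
f(P) = 7 + P
p(N, S) = 5 + N + S (p(N, S) = (N + S) + (7 - 2) = (N + S) + 5 = 5 + N + S)
H = -1/10321 (H = 1/(-10321) = -1/10321 ≈ -9.6890e-5)
(46827 + H)/(p(-137, -164) - 46353) = (46827 - 1/10321)/((5 - 137 - 164) - 46353) = 483301466/(10321*(-296 - 46353)) = (483301466/10321)/(-46649) = (483301466/10321)*(-1/46649) = -483301466/481464329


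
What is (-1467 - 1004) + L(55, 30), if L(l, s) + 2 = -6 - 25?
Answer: -2504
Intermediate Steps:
L(l, s) = -33 (L(l, s) = -2 + (-6 - 25) = -2 - 31 = -33)
(-1467 - 1004) + L(55, 30) = (-1467 - 1004) - 33 = -2471 - 33 = -2504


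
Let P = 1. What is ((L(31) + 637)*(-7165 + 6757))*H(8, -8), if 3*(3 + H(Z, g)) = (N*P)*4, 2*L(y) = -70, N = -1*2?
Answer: 1391824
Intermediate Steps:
N = -2
L(y) = -35 (L(y) = (½)*(-70) = -35)
H(Z, g) = -17/3 (H(Z, g) = -3 + (-2*1*4)/3 = -3 + (-2*4)/3 = -3 + (⅓)*(-8) = -3 - 8/3 = -17/3)
((L(31) + 637)*(-7165 + 6757))*H(8, -8) = ((-35 + 637)*(-7165 + 6757))*(-17/3) = (602*(-408))*(-17/3) = -245616*(-17/3) = 1391824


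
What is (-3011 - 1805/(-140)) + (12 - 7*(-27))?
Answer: -78319/28 ≈ -2797.1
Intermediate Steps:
(-3011 - 1805/(-140)) + (12 - 7*(-27)) = (-3011 - 1805*(-1/140)) + (12 + 189) = (-3011 + 361/28) + 201 = -83947/28 + 201 = -78319/28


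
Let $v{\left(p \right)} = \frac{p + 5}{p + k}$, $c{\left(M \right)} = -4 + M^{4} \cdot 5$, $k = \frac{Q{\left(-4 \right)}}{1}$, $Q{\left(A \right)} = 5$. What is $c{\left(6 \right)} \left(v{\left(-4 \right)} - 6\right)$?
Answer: $-32380$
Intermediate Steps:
$k = 5$ ($k = \frac{5}{1} = 5 \cdot 1 = 5$)
$c{\left(M \right)} = -4 + 5 M^{4}$
$v{\left(p \right)} = 1$ ($v{\left(p \right)} = \frac{p + 5}{p + 5} = \frac{5 + p}{5 + p} = 1$)
$c{\left(6 \right)} \left(v{\left(-4 \right)} - 6\right) = \left(-4 + 5 \cdot 6^{4}\right) \left(1 - 6\right) = \left(-4 + 5 \cdot 1296\right) \left(-5\right) = \left(-4 + 6480\right) \left(-5\right) = 6476 \left(-5\right) = -32380$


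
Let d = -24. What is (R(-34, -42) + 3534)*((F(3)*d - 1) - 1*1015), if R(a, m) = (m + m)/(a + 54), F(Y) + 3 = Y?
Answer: -17931384/5 ≈ -3.5863e+6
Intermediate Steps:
F(Y) = -3 + Y
R(a, m) = 2*m/(54 + a) (R(a, m) = (2*m)/(54 + a) = 2*m/(54 + a))
(R(-34, -42) + 3534)*((F(3)*d - 1) - 1*1015) = (2*(-42)/(54 - 34) + 3534)*(((-3 + 3)*(-24) - 1) - 1*1015) = (2*(-42)/20 + 3534)*((0*(-24) - 1) - 1015) = (2*(-42)*(1/20) + 3534)*((0 - 1) - 1015) = (-21/5 + 3534)*(-1 - 1015) = (17649/5)*(-1016) = -17931384/5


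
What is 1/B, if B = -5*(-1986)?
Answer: 1/9930 ≈ 0.00010070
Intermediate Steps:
B = 9930
1/B = 1/9930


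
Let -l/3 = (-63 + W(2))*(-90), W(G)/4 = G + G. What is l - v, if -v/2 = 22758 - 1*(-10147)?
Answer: 53120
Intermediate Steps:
W(G) = 8*G (W(G) = 4*(G + G) = 4*(2*G) = 8*G)
v = -65810 (v = -2*(22758 - 1*(-10147)) = -2*(22758 + 10147) = -2*32905 = -65810)
l = -12690 (l = -3*(-63 + 8*2)*(-90) = -3*(-63 + 16)*(-90) = -(-141)*(-90) = -3*4230 = -12690)
l - v = -12690 - 1*(-65810) = -12690 + 65810 = 53120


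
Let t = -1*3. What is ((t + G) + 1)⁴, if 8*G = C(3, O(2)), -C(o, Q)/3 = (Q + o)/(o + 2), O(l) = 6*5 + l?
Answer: 1874161/4096 ≈ 457.56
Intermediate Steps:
t = -3
O(l) = 30 + l
C(o, Q) = -3*(Q + o)/(2 + o) (C(o, Q) = -3*(Q + o)/(o + 2) = -3*(Q + o)/(2 + o))
G = -21/8 (G = (3*(-(30 + 2) - 1*3)/(2 + 3))/8 = (3*(-1*32 - 3)/5)/8 = (3*(⅕)*(-32 - 3))/8 = (3*(⅕)*(-35))/8 = (⅛)*(-21) = -21/8 ≈ -2.6250)
((t + G) + 1)⁴ = ((-3 - 21/8) + 1)⁴ = (-45/8 + 1)⁴ = (-37/8)⁴ = 1874161/4096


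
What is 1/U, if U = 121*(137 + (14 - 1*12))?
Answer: 1/16819 ≈ 5.9457e-5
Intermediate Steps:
U = 16819 (U = 121*(137 + (14 - 12)) = 121*(137 + 2) = 121*139 = 16819)
1/U = 1/16819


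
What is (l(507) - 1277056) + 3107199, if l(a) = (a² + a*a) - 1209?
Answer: 2343032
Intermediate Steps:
l(a) = -1209 + 2*a² (l(a) = (a² + a²) - 1209 = 2*a² - 1209 = -1209 + 2*a²)
(l(507) - 1277056) + 3107199 = ((-1209 + 2*507²) - 1277056) + 3107199 = ((-1209 + 2*257049) - 1277056) + 3107199 = ((-1209 + 514098) - 1277056) + 3107199 = (512889 - 1277056) + 3107199 = -764167 + 3107199 = 2343032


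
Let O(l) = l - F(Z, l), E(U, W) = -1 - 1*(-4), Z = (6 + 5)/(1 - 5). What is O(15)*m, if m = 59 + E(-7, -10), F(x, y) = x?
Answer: 2201/2 ≈ 1100.5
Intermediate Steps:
Z = -11/4 (Z = 11/(-4) = 11*(-1/4) = -11/4 ≈ -2.7500)
E(U, W) = 3 (E(U, W) = -1 + 4 = 3)
O(l) = 11/4 + l (O(l) = l - 1*(-11/4) = l + 11/4 = 11/4 + l)
m = 62 (m = 59 + 3 = 62)
O(15)*m = (11/4 + 15)*62 = (71/4)*62 = 2201/2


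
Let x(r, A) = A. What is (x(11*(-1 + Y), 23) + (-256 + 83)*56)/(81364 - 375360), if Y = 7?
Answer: 9665/293996 ≈ 0.032875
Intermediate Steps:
(x(11*(-1 + Y), 23) + (-256 + 83)*56)/(81364 - 375360) = (23 + (-256 + 83)*56)/(81364 - 375360) = (23 - 173*56)/(-293996) = (23 - 9688)*(-1/293996) = -9665*(-1/293996) = 9665/293996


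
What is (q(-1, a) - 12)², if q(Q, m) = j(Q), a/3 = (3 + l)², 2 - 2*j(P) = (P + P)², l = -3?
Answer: 169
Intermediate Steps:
j(P) = 1 - 2*P² (j(P) = 1 - (P + P)²/2 = 1 - 4*P²/2 = 1 - 2*P²)
a = 0 (a = 3*(3 - 3)² = 3*0² = 3*0 = 0)
q(Q, m) = 1 - 2*Q²
(q(-1, a) - 12)² = ((1 - 2*(-1)²) - 12)² = ((1 - 2*1) - 12)² = ((1 - 2) - 12)² = (-1 - 12)² = (-13)² = 169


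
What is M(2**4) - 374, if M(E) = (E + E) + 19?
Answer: -323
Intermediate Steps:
M(E) = 19 + 2*E (M(E) = 2*E + 19 = 19 + 2*E)
M(2**4) - 374 = (19 + 2*2**4) - 374 = (19 + 2*16) - 374 = (19 + 32) - 374 = 51 - 374 = -323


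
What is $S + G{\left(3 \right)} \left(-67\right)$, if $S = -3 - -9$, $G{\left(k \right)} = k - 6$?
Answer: $207$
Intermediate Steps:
$G{\left(k \right)} = -6 + k$ ($G{\left(k \right)} = k - 6 = -6 + k$)
$S = 6$ ($S = -3 + 9 = 6$)
$S + G{\left(3 \right)} \left(-67\right) = 6 + \left(-6 + 3\right) \left(-67\right) = 6 - -201 = 6 + 201 = 207$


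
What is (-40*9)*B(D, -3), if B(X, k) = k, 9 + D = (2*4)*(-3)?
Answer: 1080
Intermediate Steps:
D = -33 (D = -9 + (2*4)*(-3) = -9 + 8*(-3) = -9 - 24 = -33)
(-40*9)*B(D, -3) = -40*9*(-3) = -360*(-3) = 1080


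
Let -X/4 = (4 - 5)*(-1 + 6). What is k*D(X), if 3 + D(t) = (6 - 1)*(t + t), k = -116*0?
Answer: 0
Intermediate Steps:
k = 0
X = 20 (X = -4*(4 - 5)*(-1 + 6) = -(-4)*5 = -4*(-5) = 20)
D(t) = -3 + 10*t (D(t) = -3 + (6 - 1)*(t + t) = -3 + 5*(2*t) = -3 + 10*t)
k*D(X) = 0*(-3 + 10*20) = 0*(-3 + 200) = 0*197 = 0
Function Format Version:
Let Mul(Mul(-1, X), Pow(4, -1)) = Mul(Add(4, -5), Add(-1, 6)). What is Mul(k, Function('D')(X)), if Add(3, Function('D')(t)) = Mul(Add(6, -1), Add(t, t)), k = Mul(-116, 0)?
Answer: 0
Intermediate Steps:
k = 0
X = 20 (X = Mul(-4, Mul(Add(4, -5), Add(-1, 6))) = Mul(-4, Mul(-1, 5)) = Mul(-4, -5) = 20)
Function('D')(t) = Add(-3, Mul(10, t)) (Function('D')(t) = Add(-3, Mul(Add(6, -1), Add(t, t))) = Add(-3, Mul(5, Mul(2, t))) = Add(-3, Mul(10, t)))
Mul(k, Function('D')(X)) = Mul(0, Add(-3, Mul(10, 20))) = Mul(0, Add(-3, 200)) = Mul(0, 197) = 0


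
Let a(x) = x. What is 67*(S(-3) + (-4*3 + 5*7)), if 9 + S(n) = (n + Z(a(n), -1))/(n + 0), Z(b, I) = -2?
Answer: 3149/3 ≈ 1049.7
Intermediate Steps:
S(n) = -9 + (-2 + n)/n (S(n) = -9 + (n - 2)/(n + 0) = -9 + (-2 + n)/n)
67*(S(-3) + (-4*3 + 5*7)) = 67*((-8 - 2/(-3)) + (-4*3 + 5*7)) = 67*((-8 - 2*(-1/3)) + (-12 + 35)) = 67*((-8 + 2/3) + 23) = 67*(-22/3 + 23) = 67*(47/3) = 3149/3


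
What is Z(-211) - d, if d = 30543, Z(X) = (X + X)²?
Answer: 147541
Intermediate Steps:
Z(X) = 4*X² (Z(X) = (2*X)² = 4*X²)
Z(-211) - d = 4*(-211)² - 1*30543 = 4*44521 - 30543 = 178084 - 30543 = 147541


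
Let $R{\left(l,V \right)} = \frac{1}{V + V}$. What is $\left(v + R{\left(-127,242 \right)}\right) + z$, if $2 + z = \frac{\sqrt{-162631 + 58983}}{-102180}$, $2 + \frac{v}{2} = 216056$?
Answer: $\frac{209139305}{484} - \frac{i \sqrt{6478}}{25545} \approx 4.3211 \cdot 10^{5} - 0.0031508 i$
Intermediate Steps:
$v = 432108$ ($v = -4 + 2 \cdot 216056 = -4 + 432112 = 432108$)
$z = -2 - \frac{i \sqrt{6478}}{25545}$ ($z = -2 + \frac{\sqrt{-162631 + 58983}}{-102180} = -2 + \sqrt{-103648} \left(- \frac{1}{102180}\right) = -2 + 4 i \sqrt{6478} \left(- \frac{1}{102180}\right) = -2 - \frac{i \sqrt{6478}}{25545} \approx -2.0 - 0.0031508 i$)
$R{\left(l,V \right)} = \frac{1}{2 V}$
$\left(v + R{\left(-127,242 \right)}\right) + z = \left(432108 + \frac{1}{2 \cdot 242}\right) - \left(2 + \frac{i \sqrt{6478}}{25545}\right) = \left(432108 + \frac{1}{2} \cdot \frac{1}{242}\right) - \left(2 + \frac{i \sqrt{6478}}{25545}\right) = \left(432108 + \frac{1}{484}\right) - \left(2 + \frac{i \sqrt{6478}}{25545}\right) = \frac{209140273}{484} - \left(2 + \frac{i \sqrt{6478}}{25545}\right) = \frac{209139305}{484} - \frac{i \sqrt{6478}}{25545}$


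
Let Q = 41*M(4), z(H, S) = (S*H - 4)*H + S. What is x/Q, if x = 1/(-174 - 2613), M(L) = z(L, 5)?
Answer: -1/7884423 ≈ -1.2683e-7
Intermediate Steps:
z(H, S) = S + H*(-4 + H*S) (z(H, S) = (H*S - 4)*H + S = (-4 + H*S)*H + S = H*(-4 + H*S) + S = S + H*(-4 + H*S))
M(L) = 5 - 4*L + 5*L**2
x = -1/2787 (x = 1/(-2787) = -1/2787 ≈ -0.00035881)
Q = 2829 (Q = 41*(5 - 4*4 + 5*4**2) = 41*(5 - 16 + 5*16) = 41*(5 - 16 + 80) = 41*69 = 2829)
x/Q = -1/2787/2829 = -1/2787*1/2829 = -1/7884423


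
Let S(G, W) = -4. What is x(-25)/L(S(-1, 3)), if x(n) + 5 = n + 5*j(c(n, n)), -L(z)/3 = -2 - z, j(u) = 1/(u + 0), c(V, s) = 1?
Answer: 25/6 ≈ 4.1667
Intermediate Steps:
j(u) = 1/u
L(z) = 6 + 3*z (L(z) = -3*(-2 - z) = 6 + 3*z)
x(n) = n (x(n) = -5 + (n + 5/1) = -5 + (n + 5*1) = -5 + (n + 5) = -5 + (5 + n) = n)
x(-25)/L(S(-1, 3)) = -25/(6 + 3*(-4)) = -25/(6 - 12) = -25/(-6) = -25*(-⅙) = 25/6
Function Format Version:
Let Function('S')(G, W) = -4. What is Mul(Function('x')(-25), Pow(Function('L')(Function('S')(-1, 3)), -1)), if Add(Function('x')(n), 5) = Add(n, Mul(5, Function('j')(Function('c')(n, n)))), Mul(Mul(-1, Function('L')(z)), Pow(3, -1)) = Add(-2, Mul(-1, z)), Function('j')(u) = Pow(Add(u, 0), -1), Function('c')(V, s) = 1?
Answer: Rational(25, 6) ≈ 4.1667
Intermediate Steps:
Function('j')(u) = Pow(u, -1)
Function('L')(z) = Add(6, Mul(3, z)) (Function('L')(z) = Mul(-3, Add(-2, Mul(-1, z))) = Add(6, Mul(3, z)))
Function('x')(n) = n (Function('x')(n) = Add(-5, Add(n, Mul(5, Pow(1, -1)))) = Add(-5, Add(n, Mul(5, 1))) = Add(-5, Add(n, 5)) = Add(-5, Add(5, n)) = n)
Mul(Function('x')(-25), Pow(Function('L')(Function('S')(-1, 3)), -1)) = Mul(-25, Pow(Add(6, Mul(3, -4)), -1)) = Mul(-25, Pow(Add(6, -12), -1)) = Mul(-25, Pow(-6, -1)) = Mul(-25, Rational(-1, 6)) = Rational(25, 6)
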